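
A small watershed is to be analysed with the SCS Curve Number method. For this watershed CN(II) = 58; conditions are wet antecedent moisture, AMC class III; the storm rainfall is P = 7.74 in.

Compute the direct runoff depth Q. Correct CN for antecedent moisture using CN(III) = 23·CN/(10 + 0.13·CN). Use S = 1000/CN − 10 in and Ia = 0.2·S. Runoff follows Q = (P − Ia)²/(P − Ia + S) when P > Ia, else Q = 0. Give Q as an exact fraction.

Q = 18743387547/3803334050 in ≈ 4.928 in

CN(III) from CN(II)=58: (23·58)/(10 + 0.13·58) = 66700/877 ≈ 76.055
Retention S: 1000/CN − 10 with CN=76.055 → S = 2100/667 ≈ 3.148 in
Ia = 0.2·(2100/667) = 420/667 in ≈ 0.630 in
P − Ia = 7.740 − 0.630 = 237129/33350 ≈ 7.110 in (> 0, runoff occurs)
Runoff Q = (P−Ia)²/(P−Ia+S) = (7.110)²/(7.110+3.148) = 18743387547/3803334050 ≈ 4.928 in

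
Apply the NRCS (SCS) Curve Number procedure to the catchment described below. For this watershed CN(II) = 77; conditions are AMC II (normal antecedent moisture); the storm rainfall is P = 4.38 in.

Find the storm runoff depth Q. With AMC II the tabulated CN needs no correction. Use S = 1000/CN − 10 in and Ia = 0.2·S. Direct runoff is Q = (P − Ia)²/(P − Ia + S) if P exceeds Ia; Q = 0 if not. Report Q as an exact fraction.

Average conditions: CN = 77 (no AMC adjustment).
Max retention: S = 1000/77 − 10 = 230/77 in (≈ 2.987 in)
Initial abstraction Ia = S/5 = (230/77)/5 = 46/77 ≈ 0.597 in
Since P=4.380 > Ia=0.597: effective rainfall P−Ia = 14563/3850 in
Runoff Q = (P−Ia)²/(P−Ia+S) = (3.783)²/(3.783+2.987) = 212080969/100342550 ≈ 2.114 in

Q = 212080969/100342550 in ≈ 2.114 in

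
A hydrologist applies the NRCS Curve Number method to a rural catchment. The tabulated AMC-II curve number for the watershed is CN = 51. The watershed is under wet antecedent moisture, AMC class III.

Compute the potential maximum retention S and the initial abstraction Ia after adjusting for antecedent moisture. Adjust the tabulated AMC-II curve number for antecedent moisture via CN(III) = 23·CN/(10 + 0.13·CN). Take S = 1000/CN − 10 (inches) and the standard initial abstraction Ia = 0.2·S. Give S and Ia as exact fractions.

S = 4900/1173 in ≈ 4.177 in; Ia = 980/1173 in ≈ 0.835 in

CN(III) from CN(II)=51: (23·51)/(10 + 0.13·51) = 117300/1663 ≈ 70.535
Retention S: 1000/CN − 10 with CN=70.535 → S = 4900/1173 ≈ 4.177 in
Initial abstraction Ia = S/5 = (4900/1173)/5 = 980/1173 ≈ 0.835 in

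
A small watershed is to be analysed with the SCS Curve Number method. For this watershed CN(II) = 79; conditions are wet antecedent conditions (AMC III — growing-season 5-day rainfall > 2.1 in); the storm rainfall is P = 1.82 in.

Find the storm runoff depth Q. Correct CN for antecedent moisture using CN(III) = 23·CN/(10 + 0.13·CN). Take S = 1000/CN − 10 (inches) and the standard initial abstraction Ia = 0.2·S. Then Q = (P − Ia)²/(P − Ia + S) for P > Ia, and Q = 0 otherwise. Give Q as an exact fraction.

Adjust CN=79 to AMC III: 23·79/(10 + 0.13·79) → 1817 ÷ (2027/100) = 181700/2027 ≈ 89.640
Retention S: 1000/CN − 10 with CN=89.640 → S = 2100/1817 ≈ 1.156 in
Ia = 0.2·(2100/1817) = 420/1817 in ≈ 0.231 in
P − Ia = 1.820 − 0.231 = 144347/90850 ≈ 1.589 in (> 0, runoff occurs)
Runoff Q = (P−Ia)²/(P−Ia+S) = (1.589)²/(1.589+1.156) = 2976579487/3236167850 ≈ 0.920 in

Q = 2976579487/3236167850 in ≈ 0.920 in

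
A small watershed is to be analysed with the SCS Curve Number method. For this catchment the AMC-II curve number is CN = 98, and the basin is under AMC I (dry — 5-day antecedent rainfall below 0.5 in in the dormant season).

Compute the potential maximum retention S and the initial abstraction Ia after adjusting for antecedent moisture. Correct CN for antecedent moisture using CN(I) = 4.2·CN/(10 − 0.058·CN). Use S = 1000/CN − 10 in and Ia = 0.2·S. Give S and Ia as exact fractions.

Adjust CN=98 to AMC I: 4.2·98/(10 − 0.058·98) → (2058/5) ÷ (1079/250) = 102900/1079 ≈ 95.366
Max retention: S = 1000/(102900/1079) − 10 = 500/1029 in (≈ 0.486 in)
Ia = 0.2·(500/1029) = 100/1029 in ≈ 0.097 in

S = 500/1029 in ≈ 0.486 in; Ia = 100/1029 in ≈ 0.097 in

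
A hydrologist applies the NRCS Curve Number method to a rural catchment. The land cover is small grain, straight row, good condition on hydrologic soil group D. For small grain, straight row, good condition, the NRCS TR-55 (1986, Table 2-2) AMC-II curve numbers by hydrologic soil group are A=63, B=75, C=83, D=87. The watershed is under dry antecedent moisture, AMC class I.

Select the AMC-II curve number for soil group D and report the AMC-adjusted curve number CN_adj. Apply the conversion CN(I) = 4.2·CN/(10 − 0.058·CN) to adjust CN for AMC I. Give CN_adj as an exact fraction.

NRCS table: small grain, straight row, good condition, soil group D → CN(II) = 87
Adjust CN=87 to AMC I: 4.2·87/(10 − 0.058·87) → (1827/5) ÷ (2477/500) = 182700/2477 ≈ 73.759

CN_adj = 182700/2477 ≈ 73.759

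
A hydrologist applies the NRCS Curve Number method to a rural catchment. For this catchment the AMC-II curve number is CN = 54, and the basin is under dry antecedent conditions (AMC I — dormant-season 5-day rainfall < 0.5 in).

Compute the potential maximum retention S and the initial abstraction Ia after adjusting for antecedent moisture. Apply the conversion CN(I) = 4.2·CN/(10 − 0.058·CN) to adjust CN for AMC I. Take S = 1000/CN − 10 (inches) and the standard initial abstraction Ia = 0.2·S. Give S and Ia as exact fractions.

S = 11500/567 in ≈ 20.282 in; Ia = 2300/567 in ≈ 4.056 in

Adjust CN=54 to AMC I: 4.2·54/(10 − 0.058·54) → (1134/5) ÷ (1717/250) = 56700/1717 ≈ 33.023
Max retention: S = 1000/(56700/1717) − 10 = 11500/567 in (≈ 20.282 in)
Initial abstraction Ia = S/5 = (11500/567)/5 = 2300/567 ≈ 4.056 in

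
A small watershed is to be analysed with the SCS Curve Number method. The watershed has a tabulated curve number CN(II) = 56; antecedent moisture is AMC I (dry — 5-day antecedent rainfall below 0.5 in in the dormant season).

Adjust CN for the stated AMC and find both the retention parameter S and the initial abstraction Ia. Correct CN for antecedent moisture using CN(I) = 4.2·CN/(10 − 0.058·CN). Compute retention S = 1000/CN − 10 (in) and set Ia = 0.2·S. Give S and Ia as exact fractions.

CN(I) from CN(II)=56: (4.2·56)/(10 − 0.058·56) = 7350/211 ≈ 34.834
Retention S: 1000/CN − 10 with CN=34.834 → S = 2750/147 ≈ 18.707 in
Initial abstraction Ia = S/5 = (2750/147)/5 = 550/147 ≈ 3.741 in

S = 2750/147 in ≈ 18.707 in; Ia = 550/147 in ≈ 3.741 in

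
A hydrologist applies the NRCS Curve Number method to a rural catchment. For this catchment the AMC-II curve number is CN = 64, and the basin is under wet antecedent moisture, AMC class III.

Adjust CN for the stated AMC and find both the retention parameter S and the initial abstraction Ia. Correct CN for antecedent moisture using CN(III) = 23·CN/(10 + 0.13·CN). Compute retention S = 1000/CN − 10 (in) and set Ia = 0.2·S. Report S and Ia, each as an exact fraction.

S = 225/92 in ≈ 2.446 in; Ia = 45/92 in ≈ 0.489 in

Wet (AMC III): CN(III) = 23·64/(10 + 0.13·64) = 1472/(458/25) = 18400/229 ≈ 80.349
S = 1000/(18400/229) − 10 = 225/92 in ≈ 2.446 in
Ia = 0.2S: 0.2·2.446 = 0.489 in (exactly 45/92)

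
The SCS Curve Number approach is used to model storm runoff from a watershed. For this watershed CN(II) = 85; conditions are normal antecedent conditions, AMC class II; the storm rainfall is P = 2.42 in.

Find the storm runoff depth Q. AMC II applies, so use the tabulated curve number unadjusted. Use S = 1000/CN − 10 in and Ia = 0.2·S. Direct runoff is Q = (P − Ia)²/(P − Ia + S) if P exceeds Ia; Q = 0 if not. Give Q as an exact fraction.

Average conditions: CN = 85 (no AMC adjustment).
S = 1000/85 − 10 = 30/17 in ≈ 1.765 in
Ia = 0.2S: 0.2·1.765 = 0.353 in (exactly 6/17)
Excess rainfall: 2.420 − 0.353 = 2.067 in; P > Ia so Q > 0
Q: (1757/850)² ÷ (3257/850) = 3087049/2768450 in (≈ 1.115 in)

Q = 3087049/2768450 in ≈ 1.115 in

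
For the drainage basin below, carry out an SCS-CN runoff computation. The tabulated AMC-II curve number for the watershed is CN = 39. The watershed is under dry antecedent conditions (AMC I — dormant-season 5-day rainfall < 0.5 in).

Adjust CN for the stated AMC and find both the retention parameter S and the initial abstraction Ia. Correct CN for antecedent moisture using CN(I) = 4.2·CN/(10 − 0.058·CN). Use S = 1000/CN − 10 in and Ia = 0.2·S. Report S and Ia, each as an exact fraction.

S = 30500/819 in ≈ 37.241 in; Ia = 6100/819 in ≈ 7.448 in

CN(I) from CN(II)=39: (4.2·39)/(10 − 0.058·39) = 81900/3869 ≈ 21.168
Retention S: 1000/CN − 10 with CN=21.168 → S = 30500/819 ≈ 37.241 in
Ia = 0.2S: 0.2·37.241 = 7.448 in (exactly 6100/819)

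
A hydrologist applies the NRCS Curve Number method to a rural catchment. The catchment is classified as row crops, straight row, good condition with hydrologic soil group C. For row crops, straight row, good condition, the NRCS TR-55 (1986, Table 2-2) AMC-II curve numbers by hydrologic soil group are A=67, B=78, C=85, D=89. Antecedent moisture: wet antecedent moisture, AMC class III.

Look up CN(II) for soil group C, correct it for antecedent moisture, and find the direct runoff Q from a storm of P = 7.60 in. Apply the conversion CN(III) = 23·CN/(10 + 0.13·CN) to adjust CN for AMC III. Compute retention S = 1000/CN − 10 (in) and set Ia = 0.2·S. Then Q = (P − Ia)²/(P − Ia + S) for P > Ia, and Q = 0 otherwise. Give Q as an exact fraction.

Q = 105967682/15696695 in ≈ 6.751 in

NRCS table: row crops, straight row, good condition, soil group C → CN(II) = 85
Wet (AMC III): CN(III) = 23·85/(10 + 0.13·85) = 1955/(421/20) = 39100/421 ≈ 92.874
Max retention: S = 1000/(39100/421) − 10 = 300/391 in (≈ 0.767 in)
Ia = 0.2S: 0.2·0.767 = 0.153 in (exactly 60/391)
Since P=7.600 > Ia=0.153: effective rainfall P−Ia = 14558/1955 in
Runoff Q = (P−Ia)²/(P−Ia+S) = (7.447)²/(7.447+0.767) = 105967682/15696695 ≈ 6.751 in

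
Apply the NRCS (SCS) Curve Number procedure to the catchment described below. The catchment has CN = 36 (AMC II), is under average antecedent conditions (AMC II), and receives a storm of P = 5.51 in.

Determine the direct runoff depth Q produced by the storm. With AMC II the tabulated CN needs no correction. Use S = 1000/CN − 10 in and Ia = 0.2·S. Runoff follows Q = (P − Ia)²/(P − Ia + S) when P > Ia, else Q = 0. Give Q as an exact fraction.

Q = 3094081/15983100 in ≈ 0.194 in

CN(II) = 36; AMC II needs no correction.
Max retention: S = 1000/36 − 10 = 160/9 in (≈ 17.778 in)
Initial abstraction Ia = S/5 = (160/9)/5 = 32/9 ≈ 3.556 in
P − Ia = 5.510 − 3.556 = 1759/900 ≈ 1.954 in (> 0, runoff occurs)
Q: (1759/900)² ÷ (17759/900) = 3094081/15983100 in (≈ 0.194 in)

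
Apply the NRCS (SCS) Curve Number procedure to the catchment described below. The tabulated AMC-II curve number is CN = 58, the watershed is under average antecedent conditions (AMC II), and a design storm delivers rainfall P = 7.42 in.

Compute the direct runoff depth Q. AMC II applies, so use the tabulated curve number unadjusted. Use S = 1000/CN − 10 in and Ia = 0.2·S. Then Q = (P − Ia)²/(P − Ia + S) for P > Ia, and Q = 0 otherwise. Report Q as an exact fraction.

Q = 1530169/566950 in ≈ 2.699 in

AMC II — tabulated CN = 58 applies directly.
S = 1000/58 − 10 = 210/29 in ≈ 7.241 in
Ia = 0.2S: 0.2·7.241 = 1.448 in (exactly 42/29)
Excess rainfall: 7.420 − 1.448 = 5.972 in; P > Ia so Q > 0
Q = (8659/1450)²/((8659/1450) + 210/29) = (74978281/2102500)/(19159/1450) = 1530169/566950 in ≈ 2.699 in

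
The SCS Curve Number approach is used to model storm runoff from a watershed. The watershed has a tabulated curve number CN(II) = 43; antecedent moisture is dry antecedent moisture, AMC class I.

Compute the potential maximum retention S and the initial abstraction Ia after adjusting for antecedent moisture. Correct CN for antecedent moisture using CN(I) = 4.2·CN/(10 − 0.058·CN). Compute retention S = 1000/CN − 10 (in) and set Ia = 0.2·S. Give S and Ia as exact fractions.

CN(I) from CN(II)=43: (4.2·43)/(10 − 0.058·43) = 30100/1251 ≈ 24.061
S = 1000/(30100/1251) − 10 = 9500/301 in ≈ 31.561 in
Initial abstraction Ia = S/5 = (9500/301)/5 = 1900/301 ≈ 6.312 in

S = 9500/301 in ≈ 31.561 in; Ia = 1900/301 in ≈ 6.312 in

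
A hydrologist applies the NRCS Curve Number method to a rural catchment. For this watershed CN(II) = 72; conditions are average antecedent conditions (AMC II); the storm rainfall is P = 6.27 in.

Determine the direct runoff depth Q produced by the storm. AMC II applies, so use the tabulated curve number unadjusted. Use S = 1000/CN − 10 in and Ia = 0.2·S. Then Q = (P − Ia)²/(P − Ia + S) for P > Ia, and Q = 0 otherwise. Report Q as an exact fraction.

Average conditions: CN = 72 (no AMC adjustment).
Retention S: 1000/CN − 10 with CN=72.000 → S = 35/9 ≈ 3.889 in
Ia = 0.2·(35/9) = 7/9 in ≈ 0.778 in
Since P=6.270 > Ia=0.778: effective rainfall P−Ia = 4943/900 in
Q: (4943/900)² ÷ (8443/900) = 24433249/7598700 in (≈ 3.215 in)

Q = 24433249/7598700 in ≈ 3.215 in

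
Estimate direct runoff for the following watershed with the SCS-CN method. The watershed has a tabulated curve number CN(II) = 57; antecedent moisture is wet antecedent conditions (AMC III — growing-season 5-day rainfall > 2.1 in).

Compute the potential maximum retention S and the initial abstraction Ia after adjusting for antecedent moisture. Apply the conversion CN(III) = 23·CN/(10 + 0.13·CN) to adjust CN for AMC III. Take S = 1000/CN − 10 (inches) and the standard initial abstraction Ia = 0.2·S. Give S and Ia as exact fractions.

Adjust CN=57 to AMC III: 23·57/(10 + 0.13·57) → 1311 ÷ (1741/100) = 131100/1741 ≈ 75.302
S = 1000/(131100/1741) − 10 = 4300/1311 in ≈ 3.280 in
Ia = 0.2·(4300/1311) = 860/1311 in ≈ 0.656 in

S = 4300/1311 in ≈ 3.280 in; Ia = 860/1311 in ≈ 0.656 in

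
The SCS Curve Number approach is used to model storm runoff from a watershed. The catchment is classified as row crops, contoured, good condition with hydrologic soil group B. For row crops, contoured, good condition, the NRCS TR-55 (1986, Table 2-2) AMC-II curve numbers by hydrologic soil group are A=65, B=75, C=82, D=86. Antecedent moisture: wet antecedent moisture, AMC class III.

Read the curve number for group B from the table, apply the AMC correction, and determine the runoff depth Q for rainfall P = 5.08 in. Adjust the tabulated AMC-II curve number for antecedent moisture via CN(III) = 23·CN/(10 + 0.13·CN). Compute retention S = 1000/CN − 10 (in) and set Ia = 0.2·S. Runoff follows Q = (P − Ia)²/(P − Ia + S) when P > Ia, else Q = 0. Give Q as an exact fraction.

Q = 68277169/18566175 in ≈ 3.678 in

NRCS table: row crops, contoured, good condition, soil group B → CN(II) = 75
CN(III) from CN(II)=75: (23·75)/(10 + 0.13·75) = 6900/79 ≈ 87.342
Retention S: 1000/CN − 10 with CN=87.342 → S = 100/69 ≈ 1.449 in
Initial abstraction Ia = S/5 = (100/69)/5 = 20/69 ≈ 0.290 in
Since P=5.080 > Ia=0.290: effective rainfall P−Ia = 8263/1725 in
Q: (8263/1725)² ÷ (10763/1725) = 68277169/18566175 in (≈ 3.678 in)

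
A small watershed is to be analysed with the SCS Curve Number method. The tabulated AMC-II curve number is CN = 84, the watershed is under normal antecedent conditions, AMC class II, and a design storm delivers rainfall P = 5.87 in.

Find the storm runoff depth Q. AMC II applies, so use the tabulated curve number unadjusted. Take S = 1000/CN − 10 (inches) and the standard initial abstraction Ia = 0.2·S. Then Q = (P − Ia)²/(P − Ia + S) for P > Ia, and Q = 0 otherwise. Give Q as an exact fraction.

Q = 132871729/32606700 in ≈ 4.075 in

AMC II — tabulated CN = 84 applies directly.
S = 1000/84 − 10 = 40/21 in ≈ 1.905 in
Initial abstraction Ia = S/5 = (40/21)/5 = 8/21 ≈ 0.381 in
P − Ia = 5.870 − 0.381 = 11527/2100 ≈ 5.489 in (> 0, runoff occurs)
Runoff Q = (P−Ia)²/(P−Ia+S) = (5.489)²/(5.489+1.905) = 132871729/32606700 ≈ 4.075 in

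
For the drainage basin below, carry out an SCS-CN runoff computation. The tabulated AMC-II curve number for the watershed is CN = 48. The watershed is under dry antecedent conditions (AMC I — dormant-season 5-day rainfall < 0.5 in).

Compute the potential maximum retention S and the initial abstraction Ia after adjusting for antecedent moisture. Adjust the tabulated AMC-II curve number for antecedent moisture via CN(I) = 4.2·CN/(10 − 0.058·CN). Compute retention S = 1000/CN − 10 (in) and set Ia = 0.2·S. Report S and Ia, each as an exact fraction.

S = 1625/63 in ≈ 25.794 in; Ia = 325/63 in ≈ 5.159 in

CN(I) from CN(II)=48: (4.2·48)/(10 − 0.058·48) = 12600/451 ≈ 27.938
S = 1000/(12600/451) − 10 = 1625/63 in ≈ 25.794 in
Ia = 0.2·(1625/63) = 325/63 in ≈ 5.159 in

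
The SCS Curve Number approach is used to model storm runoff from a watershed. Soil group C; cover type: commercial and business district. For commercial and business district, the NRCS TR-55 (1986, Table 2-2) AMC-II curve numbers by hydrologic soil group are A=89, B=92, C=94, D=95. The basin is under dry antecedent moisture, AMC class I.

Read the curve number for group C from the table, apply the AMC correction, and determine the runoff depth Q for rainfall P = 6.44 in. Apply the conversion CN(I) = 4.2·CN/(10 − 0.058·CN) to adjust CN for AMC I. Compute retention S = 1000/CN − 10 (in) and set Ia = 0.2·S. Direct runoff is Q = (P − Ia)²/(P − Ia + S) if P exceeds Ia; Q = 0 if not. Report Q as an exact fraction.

Q = 2547119961/517920025 in ≈ 4.918 in

NRCS table: commercial and business district, soil group C → CN(II) = 94
CN(I) from CN(II)=94: (4.2·94)/(10 − 0.058·94) = 32900/379 ≈ 86.807
S = 1000/(32900/379) − 10 = 500/329 in ≈ 1.520 in
Ia = 0.2·(500/329) = 100/329 in ≈ 0.304 in
P − Ia = 6.440 − 0.304 = 50469/8225 ≈ 6.136 in (> 0, runoff occurs)
Q: (50469/8225)² ÷ (62969/8225) = 2547119961/517920025 in (≈ 4.918 in)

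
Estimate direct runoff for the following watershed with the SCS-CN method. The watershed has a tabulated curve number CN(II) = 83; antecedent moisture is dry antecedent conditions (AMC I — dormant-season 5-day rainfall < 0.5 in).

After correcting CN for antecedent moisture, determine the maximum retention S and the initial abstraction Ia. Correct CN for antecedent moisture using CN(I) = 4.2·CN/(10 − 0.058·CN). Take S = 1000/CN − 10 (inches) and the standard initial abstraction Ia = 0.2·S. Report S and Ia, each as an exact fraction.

S = 8500/1743 in ≈ 4.877 in; Ia = 1700/1743 in ≈ 0.975 in

Dry (AMC I): CN(I) = 4.2·83/(10 − 0.058·83) = (1743/5)/(2593/500) = 174300/2593 ≈ 67.219
S = 1000/(174300/2593) − 10 = 8500/1743 in ≈ 4.877 in
Ia = 0.2S: 0.2·4.877 = 0.975 in (exactly 1700/1743)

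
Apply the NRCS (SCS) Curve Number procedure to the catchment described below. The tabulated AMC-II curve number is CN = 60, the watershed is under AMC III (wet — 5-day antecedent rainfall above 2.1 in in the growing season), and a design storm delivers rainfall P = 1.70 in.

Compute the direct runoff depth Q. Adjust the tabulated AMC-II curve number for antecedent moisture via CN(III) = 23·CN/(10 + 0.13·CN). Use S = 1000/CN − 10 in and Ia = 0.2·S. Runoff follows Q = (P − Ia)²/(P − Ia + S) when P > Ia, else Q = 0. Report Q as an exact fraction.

Q = 597529/1913370 in ≈ 0.312 in

Adjust CN=60 to AMC III: 23·60/(10 + 0.13·60) → 1380 ÷ (89/5) = 6900/89 ≈ 77.528
S = 1000/(6900/89) − 10 = 200/69 in ≈ 2.899 in
Ia = 0.2·(200/69) = 40/69 in ≈ 0.580 in
Excess rainfall: 1.700 − 0.580 = 1.120 in; P > Ia so Q > 0
Q: (773/690)² ÷ (2773/690) = 597529/1913370 in (≈ 0.312 in)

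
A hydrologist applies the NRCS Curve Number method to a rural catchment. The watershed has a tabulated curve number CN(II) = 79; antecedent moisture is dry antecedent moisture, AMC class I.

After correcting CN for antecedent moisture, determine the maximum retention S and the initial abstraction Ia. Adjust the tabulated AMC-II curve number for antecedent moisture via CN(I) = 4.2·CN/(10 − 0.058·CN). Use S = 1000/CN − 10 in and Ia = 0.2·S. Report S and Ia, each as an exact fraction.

Dry (AMC I): CN(I) = 4.2·79/(10 − 0.058·79) = (1659/5)/(2709/500) = 7900/129 ≈ 61.240
S = 1000/(7900/129) − 10 = 500/79 in ≈ 6.329 in
Initial abstraction Ia = S/5 = (500/79)/5 = 100/79 ≈ 1.266 in

S = 500/79 in ≈ 6.329 in; Ia = 100/79 in ≈ 1.266 in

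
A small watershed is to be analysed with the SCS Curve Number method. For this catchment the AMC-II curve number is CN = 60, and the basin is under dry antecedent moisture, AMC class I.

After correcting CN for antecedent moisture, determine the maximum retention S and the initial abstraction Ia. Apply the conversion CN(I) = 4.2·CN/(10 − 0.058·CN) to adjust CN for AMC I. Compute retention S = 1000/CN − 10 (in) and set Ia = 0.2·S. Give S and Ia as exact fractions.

S = 1000/63 in ≈ 15.873 in; Ia = 200/63 in ≈ 3.175 in

Adjust CN=60 to AMC I: 4.2·60/(10 − 0.058·60) → 252 ÷ (163/25) = 6300/163 ≈ 38.650
S = 1000/(6300/163) − 10 = 1000/63 in ≈ 15.873 in
Initial abstraction Ia = S/5 = (1000/63)/5 = 200/63 ≈ 3.175 in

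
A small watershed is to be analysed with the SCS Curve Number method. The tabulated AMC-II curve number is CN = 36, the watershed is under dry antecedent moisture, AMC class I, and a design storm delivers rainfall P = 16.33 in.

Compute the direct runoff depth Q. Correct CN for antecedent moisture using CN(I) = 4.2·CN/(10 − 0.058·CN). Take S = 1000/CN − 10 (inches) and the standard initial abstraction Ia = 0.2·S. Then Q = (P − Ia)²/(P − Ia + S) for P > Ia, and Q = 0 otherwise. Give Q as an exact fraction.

Q = 22092957769/17929239300 in ≈ 1.232 in

CN(I) from CN(II)=36: (4.2·36)/(10 − 0.058·36) = 18900/989 ≈ 19.110
Max retention: S = 1000/(18900/989) − 10 = 8000/189 in (≈ 42.328 in)
Ia = 0.2S: 0.2·42.328 = 8.466 in (exactly 1600/189)
Excess rainfall: 16.330 − 8.466 = 7.864 in; P > Ia so Q > 0
Q: (148637/18900)² ÷ (948637/18900) = 22092957769/17929239300 in (≈ 1.232 in)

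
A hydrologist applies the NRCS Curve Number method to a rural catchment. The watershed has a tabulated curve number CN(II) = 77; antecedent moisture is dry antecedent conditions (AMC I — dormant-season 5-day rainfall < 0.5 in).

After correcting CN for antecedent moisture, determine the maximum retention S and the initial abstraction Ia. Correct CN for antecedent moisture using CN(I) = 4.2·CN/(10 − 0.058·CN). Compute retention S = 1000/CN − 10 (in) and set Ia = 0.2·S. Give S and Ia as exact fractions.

S = 11500/1617 in ≈ 7.112 in; Ia = 2300/1617 in ≈ 1.422 in

Dry (AMC I): CN(I) = 4.2·77/(10 − 0.058·77) = (1617/5)/(2767/500) = 161700/2767 ≈ 58.439
Retention S: 1000/CN − 10 with CN=58.439 → S = 11500/1617 ≈ 7.112 in
Ia = 0.2·(11500/1617) = 2300/1617 in ≈ 1.422 in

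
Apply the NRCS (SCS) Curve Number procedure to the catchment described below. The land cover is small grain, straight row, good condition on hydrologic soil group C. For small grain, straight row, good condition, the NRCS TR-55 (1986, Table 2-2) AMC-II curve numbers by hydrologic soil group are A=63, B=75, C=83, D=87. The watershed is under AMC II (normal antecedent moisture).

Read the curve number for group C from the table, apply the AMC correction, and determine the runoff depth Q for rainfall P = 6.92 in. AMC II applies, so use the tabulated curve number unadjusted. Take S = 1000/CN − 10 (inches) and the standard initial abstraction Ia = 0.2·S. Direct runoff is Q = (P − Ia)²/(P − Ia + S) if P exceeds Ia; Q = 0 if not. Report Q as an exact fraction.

NRCS table: small grain, straight row, good condition, soil group C → CN(II) = 83
Average conditions: CN = 83 (no AMC adjustment).
S = 1000/83 − 10 = 170/83 in ≈ 2.048 in
Ia = 0.2·(170/83) = 34/83 in ≈ 0.410 in
Excess rainfall: 6.920 − 0.410 = 6.510 in; P > Ia so Q > 0
Runoff Q = (P−Ia)²/(P−Ia+S) = (6.510)²/(6.510+2.048) = 182493081/36849925 ≈ 4.952 in

Q = 182493081/36849925 in ≈ 4.952 in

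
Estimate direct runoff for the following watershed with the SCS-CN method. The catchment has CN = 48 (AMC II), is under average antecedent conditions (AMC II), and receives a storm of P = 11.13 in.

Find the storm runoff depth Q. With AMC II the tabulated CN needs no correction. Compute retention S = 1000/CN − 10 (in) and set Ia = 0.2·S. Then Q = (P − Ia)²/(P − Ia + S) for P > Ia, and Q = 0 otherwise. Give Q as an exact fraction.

AMC II — tabulated CN = 48 applies directly.
Max retention: S = 1000/48 − 10 = 65/6 in (≈ 10.833 in)
Ia = 0.2S: 0.2·10.833 = 2.167 in (exactly 13/6)
Excess rainfall: 11.130 − 2.167 = 8.963 in; P > Ia so Q > 0
Q = (2689/300)²/((2689/300) + 65/6) = (7230721/90000)/(5939/300) = 7230721/1781700 in ≈ 4.058 in

Q = 7230721/1781700 in ≈ 4.058 in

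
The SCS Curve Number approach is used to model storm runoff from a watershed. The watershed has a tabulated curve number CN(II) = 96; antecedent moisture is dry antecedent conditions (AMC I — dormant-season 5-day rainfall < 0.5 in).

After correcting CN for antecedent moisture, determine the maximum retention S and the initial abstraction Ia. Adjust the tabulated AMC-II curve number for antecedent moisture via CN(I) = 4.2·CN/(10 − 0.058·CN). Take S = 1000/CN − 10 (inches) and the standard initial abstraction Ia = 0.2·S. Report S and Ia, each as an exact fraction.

S = 125/126 in ≈ 0.992 in; Ia = 25/126 in ≈ 0.198 in

Adjust CN=96 to AMC I: 4.2·96/(10 − 0.058·96) → (2016/5) ÷ (554/125) = 25200/277 ≈ 90.975
S = 1000/(25200/277) − 10 = 125/126 in ≈ 0.992 in
Ia = 0.2·(125/126) = 25/126 in ≈ 0.198 in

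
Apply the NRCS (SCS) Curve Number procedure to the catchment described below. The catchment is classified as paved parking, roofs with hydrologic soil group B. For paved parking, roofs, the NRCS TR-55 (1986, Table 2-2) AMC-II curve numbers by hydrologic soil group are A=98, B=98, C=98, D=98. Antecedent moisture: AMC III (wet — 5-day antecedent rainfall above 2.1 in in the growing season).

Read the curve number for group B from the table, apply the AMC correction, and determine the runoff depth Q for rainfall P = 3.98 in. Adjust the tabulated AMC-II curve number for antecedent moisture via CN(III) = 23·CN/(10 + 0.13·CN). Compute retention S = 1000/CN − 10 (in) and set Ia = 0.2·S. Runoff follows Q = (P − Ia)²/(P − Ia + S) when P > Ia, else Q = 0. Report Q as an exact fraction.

Q = 49850832529/12863183550 in ≈ 3.875 in

NRCS table: paved parking, roofs, soil group B → CN(II) = 98
Adjust CN=98 to AMC III: 23·98/(10 + 0.13·98) → 2254 ÷ (1137/50) = 112700/1137 ≈ 99.120
S = 1000/(112700/1137) − 10 = 100/1127 in ≈ 0.089 in
Initial abstraction Ia = S/5 = (100/1127)/5 = 20/1127 ≈ 0.018 in
Excess rainfall: 3.980 − 0.018 = 3.962 in; P > Ia so Q > 0
Q = (223273/56350)²/((223273/56350) + 100/1127) = (49850832529/3175322500)/(228273/56350) = 49850832529/12863183550 in ≈ 3.875 in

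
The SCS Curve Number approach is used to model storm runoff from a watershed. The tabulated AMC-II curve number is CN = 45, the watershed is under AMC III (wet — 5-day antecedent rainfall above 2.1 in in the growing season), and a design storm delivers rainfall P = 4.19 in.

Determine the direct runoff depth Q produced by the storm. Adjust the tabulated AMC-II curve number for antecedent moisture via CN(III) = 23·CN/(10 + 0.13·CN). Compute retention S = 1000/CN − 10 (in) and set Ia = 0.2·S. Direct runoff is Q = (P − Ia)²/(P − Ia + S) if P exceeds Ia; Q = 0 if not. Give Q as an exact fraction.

Q = 4190361289/3616973100 in ≈ 1.159 in

Adjust CN=45 to AMC III: 23·45/(10 + 0.13·45) → 1035 ÷ (317/20) = 20700/317 ≈ 65.300
S = 1000/(20700/317) − 10 = 1100/207 in ≈ 5.314 in
Initial abstraction Ia = S/5 = (1100/207)/5 = 220/207 ≈ 1.063 in
P − Ia = 4.190 − 1.063 = 64733/20700 ≈ 3.127 in (> 0, runoff occurs)
Q = (64733/20700)²/((64733/20700) + 1100/207) = (4190361289/428490000)/(174733/20700) = 4190361289/3616973100 in ≈ 1.159 in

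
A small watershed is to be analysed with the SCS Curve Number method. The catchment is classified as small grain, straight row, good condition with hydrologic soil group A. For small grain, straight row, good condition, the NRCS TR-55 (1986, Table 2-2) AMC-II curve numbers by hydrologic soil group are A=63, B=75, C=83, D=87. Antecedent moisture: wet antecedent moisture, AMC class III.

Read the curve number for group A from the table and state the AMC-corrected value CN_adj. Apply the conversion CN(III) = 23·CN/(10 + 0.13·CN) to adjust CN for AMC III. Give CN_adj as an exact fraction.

CN_adj = 144900/1819 ≈ 79.659

NRCS table: small grain, straight row, good condition, soil group A → CN(II) = 63
Wet (AMC III): CN(III) = 23·63/(10 + 0.13·63) = 1449/(1819/100) = 144900/1819 ≈ 79.659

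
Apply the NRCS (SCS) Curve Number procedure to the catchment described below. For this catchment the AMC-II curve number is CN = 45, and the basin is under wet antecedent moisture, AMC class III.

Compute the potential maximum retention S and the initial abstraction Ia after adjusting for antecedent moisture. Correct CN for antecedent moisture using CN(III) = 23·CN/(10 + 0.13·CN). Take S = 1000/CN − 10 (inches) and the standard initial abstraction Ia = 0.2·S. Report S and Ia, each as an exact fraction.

CN(III) from CN(II)=45: (23·45)/(10 + 0.13·45) = 20700/317 ≈ 65.300
Retention S: 1000/CN − 10 with CN=65.300 → S = 1100/207 ≈ 5.314 in
Ia = 0.2·(1100/207) = 220/207 in ≈ 1.063 in

S = 1100/207 in ≈ 5.314 in; Ia = 220/207 in ≈ 1.063 in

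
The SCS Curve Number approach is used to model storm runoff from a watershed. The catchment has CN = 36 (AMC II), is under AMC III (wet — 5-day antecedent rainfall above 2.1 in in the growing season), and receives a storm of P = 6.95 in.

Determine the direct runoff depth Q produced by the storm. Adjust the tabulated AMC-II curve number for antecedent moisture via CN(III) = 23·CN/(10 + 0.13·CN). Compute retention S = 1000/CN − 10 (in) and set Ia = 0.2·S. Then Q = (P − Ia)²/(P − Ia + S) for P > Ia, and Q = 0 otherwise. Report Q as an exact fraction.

Wet (AMC III): CN(III) = 23·36/(10 + 0.13·36) = 828/(367/25) = 20700/367 ≈ 56.403
Max retention: S = 1000/(20700/367) − 10 = 1600/207 in (≈ 7.729 in)
Ia = 0.2S: 0.2·7.729 = 1.546 in (exactly 320/207)
Since P=6.950 > Ia=1.546: effective rainfall P−Ia = 22373/4140 in
Runoff Q = (P−Ia)²/(P−Ia+S) = (5.404)²/(5.404+7.729) = 500551129/225104220 ≈ 2.224 in

Q = 500551129/225104220 in ≈ 2.224 in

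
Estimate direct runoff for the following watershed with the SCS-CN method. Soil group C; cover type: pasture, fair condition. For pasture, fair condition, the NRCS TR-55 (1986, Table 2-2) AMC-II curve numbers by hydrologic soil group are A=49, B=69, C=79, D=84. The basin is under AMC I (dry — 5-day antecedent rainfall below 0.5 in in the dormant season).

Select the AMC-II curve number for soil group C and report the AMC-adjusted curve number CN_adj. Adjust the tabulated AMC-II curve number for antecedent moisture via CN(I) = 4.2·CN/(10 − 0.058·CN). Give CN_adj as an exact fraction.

NRCS table: pasture, fair condition, soil group C → CN(II) = 79
CN(I) from CN(II)=79: (4.2·79)/(10 − 0.058·79) = 7900/129 ≈ 61.240

CN_adj = 7900/129 ≈ 61.240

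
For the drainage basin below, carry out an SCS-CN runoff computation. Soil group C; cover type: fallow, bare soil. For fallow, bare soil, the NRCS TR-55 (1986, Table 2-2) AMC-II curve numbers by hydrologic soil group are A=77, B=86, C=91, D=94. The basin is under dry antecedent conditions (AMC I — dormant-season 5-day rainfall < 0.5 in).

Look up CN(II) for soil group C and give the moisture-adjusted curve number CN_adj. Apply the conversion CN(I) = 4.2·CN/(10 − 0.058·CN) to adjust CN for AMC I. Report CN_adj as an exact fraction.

NRCS table: fallow, bare soil, soil group C → CN(II) = 91
Dry (AMC I): CN(I) = 4.2·91/(10 − 0.058·91) = (1911/5)/(2361/500) = 63700/787 ≈ 80.940

CN_adj = 63700/787 ≈ 80.940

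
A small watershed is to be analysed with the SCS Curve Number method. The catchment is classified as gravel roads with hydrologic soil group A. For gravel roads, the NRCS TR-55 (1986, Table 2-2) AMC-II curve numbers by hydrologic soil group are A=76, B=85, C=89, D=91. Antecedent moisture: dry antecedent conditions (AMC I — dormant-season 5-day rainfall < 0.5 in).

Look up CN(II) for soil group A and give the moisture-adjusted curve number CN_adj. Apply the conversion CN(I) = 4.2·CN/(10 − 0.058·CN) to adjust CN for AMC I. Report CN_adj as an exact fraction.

NRCS table: gravel roads, soil group A → CN(II) = 76
Adjust CN=76 to AMC I: 4.2·76/(10 − 0.058·76) → (1596/5) ÷ (699/125) = 13300/233 ≈ 57.082

CN_adj = 13300/233 ≈ 57.082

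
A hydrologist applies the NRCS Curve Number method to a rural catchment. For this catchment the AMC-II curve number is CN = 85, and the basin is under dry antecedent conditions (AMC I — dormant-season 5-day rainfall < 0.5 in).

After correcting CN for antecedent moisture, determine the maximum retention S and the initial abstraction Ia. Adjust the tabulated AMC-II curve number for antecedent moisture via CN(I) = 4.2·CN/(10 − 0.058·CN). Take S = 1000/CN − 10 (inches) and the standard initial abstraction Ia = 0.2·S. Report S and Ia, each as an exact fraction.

CN(I) from CN(II)=85: (4.2·85)/(10 − 0.058·85) = 11900/169 ≈ 70.414
Max retention: S = 1000/(11900/169) − 10 = 500/119 in (≈ 4.202 in)
Ia = 0.2·(500/119) = 100/119 in ≈ 0.840 in

S = 500/119 in ≈ 4.202 in; Ia = 100/119 in ≈ 0.840 in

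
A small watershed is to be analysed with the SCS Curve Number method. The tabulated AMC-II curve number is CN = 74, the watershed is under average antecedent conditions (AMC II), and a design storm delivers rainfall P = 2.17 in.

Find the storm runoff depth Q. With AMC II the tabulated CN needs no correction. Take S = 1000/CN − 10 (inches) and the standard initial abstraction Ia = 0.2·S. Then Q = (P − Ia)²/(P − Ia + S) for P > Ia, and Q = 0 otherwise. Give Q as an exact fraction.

AMC II — tabulated CN = 74 applies directly.
S = 1000/74 − 10 = 130/37 in ≈ 3.514 in
Ia = 0.2·(130/37) = 26/37 in ≈ 0.703 in
Excess rainfall: 2.170 − 0.703 = 1.467 in; P > Ia so Q > 0
Runoff Q = (P−Ia)²/(P−Ia+S) = (1.467)²/(1.467+3.514) = 29474041/68187300 ≈ 0.432 in

Q = 29474041/68187300 in ≈ 0.432 in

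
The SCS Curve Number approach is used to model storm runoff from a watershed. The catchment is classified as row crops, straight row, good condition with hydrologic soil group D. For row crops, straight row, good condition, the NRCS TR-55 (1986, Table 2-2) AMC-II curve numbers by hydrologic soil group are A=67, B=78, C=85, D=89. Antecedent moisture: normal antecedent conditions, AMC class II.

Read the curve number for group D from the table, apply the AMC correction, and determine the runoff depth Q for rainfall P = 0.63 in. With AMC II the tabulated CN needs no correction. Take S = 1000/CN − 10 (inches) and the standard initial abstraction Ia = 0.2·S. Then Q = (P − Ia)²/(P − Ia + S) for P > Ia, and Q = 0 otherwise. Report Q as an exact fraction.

NRCS table: row crops, straight row, good condition, soil group D → CN(II) = 89
AMC II — tabulated CN = 89 applies directly.
Retention S: 1000/CN − 10 with CN=89.000 → S = 110/89 ≈ 1.236 in
Initial abstraction Ia = S/5 = (110/89)/5 = 22/89 ≈ 0.247 in
Excess rainfall: 0.630 − 0.247 = 0.383 in; P > Ia so Q > 0
Q: (3407/8900)² ÷ (14407/8900) = 11607649/128222300 in (≈ 0.091 in)

Q = 11607649/128222300 in ≈ 0.091 in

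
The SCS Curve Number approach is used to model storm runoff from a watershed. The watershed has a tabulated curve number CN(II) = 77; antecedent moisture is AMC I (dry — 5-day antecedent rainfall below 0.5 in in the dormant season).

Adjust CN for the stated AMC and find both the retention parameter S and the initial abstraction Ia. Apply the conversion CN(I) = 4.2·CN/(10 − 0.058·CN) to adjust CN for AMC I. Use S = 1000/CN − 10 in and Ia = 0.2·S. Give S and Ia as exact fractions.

S = 11500/1617 in ≈ 7.112 in; Ia = 2300/1617 in ≈ 1.422 in

CN(I) from CN(II)=77: (4.2·77)/(10 − 0.058·77) = 161700/2767 ≈ 58.439
Retention S: 1000/CN − 10 with CN=58.439 → S = 11500/1617 ≈ 7.112 in
Ia = 0.2S: 0.2·7.112 = 1.422 in (exactly 2300/1617)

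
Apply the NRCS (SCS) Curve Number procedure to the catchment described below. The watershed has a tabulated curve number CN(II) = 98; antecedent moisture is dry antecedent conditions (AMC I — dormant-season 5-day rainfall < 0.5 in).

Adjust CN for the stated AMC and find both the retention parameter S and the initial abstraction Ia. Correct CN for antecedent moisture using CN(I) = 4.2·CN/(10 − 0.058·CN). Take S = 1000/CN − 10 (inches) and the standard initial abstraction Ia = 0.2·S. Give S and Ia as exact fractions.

Dry (AMC I): CN(I) = 4.2·98/(10 − 0.058·98) = (2058/5)/(1079/250) = 102900/1079 ≈ 95.366
Retention S: 1000/CN − 10 with CN=95.366 → S = 500/1029 ≈ 0.486 in
Ia = 0.2S: 0.2·0.486 = 0.097 in (exactly 100/1029)

S = 500/1029 in ≈ 0.486 in; Ia = 100/1029 in ≈ 0.097 in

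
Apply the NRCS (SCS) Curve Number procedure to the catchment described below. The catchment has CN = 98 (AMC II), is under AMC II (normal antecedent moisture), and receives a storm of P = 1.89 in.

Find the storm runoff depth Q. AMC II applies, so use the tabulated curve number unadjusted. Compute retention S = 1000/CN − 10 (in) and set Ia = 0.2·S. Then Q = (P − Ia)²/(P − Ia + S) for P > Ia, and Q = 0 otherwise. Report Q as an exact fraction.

Q = 82101721/49298900 in ≈ 1.665 in

CN(II) = 98; AMC II needs no correction.
S = 1000/98 − 10 = 10/49 in ≈ 0.204 in
Ia = 0.2S: 0.2·0.204 = 0.041 in (exactly 2/49)
Excess rainfall: 1.890 − 0.041 = 1.849 in; P > Ia so Q > 0
Q: (9061/4900)² ÷ (10061/4900) = 82101721/49298900 in (≈ 1.665 in)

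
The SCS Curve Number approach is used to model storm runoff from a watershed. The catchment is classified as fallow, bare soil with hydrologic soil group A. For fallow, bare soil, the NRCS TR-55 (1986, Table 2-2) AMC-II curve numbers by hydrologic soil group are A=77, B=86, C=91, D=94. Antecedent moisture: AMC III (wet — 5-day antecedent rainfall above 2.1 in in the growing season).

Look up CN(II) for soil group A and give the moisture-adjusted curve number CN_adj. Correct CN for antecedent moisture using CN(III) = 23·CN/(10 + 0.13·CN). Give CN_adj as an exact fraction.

CN_adj = 7700/87 ≈ 88.506

NRCS table: fallow, bare soil, soil group A → CN(II) = 77
CN(III) from CN(II)=77: (23·77)/(10 + 0.13·77) = 7700/87 ≈ 88.506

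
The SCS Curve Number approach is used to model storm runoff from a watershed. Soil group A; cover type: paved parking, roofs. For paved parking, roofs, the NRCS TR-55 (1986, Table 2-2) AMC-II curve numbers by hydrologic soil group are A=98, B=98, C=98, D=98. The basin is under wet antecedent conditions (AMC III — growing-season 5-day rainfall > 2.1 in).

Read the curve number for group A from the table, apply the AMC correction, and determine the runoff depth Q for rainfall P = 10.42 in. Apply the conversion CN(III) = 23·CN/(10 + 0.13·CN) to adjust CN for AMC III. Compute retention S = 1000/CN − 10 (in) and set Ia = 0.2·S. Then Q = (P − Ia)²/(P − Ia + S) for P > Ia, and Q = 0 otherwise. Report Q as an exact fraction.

NRCS table: paved parking, roofs, soil group A → CN(II) = 98
Adjust CN=98 to AMC III: 23·98/(10 + 0.13·98) → 2254 ÷ (1137/50) = 112700/1137 ≈ 99.120
Retention S: 1000/CN − 10 with CN=99.120 → S = 100/1127 ≈ 0.089 in
Initial abstraction Ia = S/5 = (100/1127)/5 = 20/1127 ≈ 0.018 in
P − Ia = 10.420 − 0.018 = 586167/56350 ≈ 10.402 in (> 0, runoff occurs)
Runoff Q = (P−Ia)²/(P−Ia+S) = (10.402)²/(10.402+0.089) = 343591751889/33312260450 ≈ 10.314 in

Q = 343591751889/33312260450 in ≈ 10.314 in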